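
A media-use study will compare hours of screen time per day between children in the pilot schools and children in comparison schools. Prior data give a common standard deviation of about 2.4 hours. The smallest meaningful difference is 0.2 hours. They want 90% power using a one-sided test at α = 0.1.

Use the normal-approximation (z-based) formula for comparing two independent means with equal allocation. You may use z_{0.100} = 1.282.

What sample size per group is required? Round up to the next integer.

n = 1894 per group

n = (z_α + z_β)² · (σ₁² + σ₂²) / δ²
  = (1.282 + 1.282)² · (2·2.4² = 11.52) / 0.2²
  = 6.5741 · 11.52 / 0.04
  = 1893.34
Round up → n = 1894 per group.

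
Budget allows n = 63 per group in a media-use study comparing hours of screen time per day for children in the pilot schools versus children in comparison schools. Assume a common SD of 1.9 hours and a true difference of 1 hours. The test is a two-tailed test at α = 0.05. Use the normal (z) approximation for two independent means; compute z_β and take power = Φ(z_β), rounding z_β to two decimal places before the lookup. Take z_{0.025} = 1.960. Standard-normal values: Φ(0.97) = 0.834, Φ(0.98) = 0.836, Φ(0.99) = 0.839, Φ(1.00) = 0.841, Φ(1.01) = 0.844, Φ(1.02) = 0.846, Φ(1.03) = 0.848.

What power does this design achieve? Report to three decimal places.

z_β = δ·√(n/(σ₁²+σ₂²)) − z_{α/2}
    = 1 · √(63/7.22) − 1.960
    = 1 · 2.95394 − 1.960
    = 2.9539 − 1.960 = 0.9939 → 0.99
Power = Φ(0.99) = 0.839.

Power ≈ 0.839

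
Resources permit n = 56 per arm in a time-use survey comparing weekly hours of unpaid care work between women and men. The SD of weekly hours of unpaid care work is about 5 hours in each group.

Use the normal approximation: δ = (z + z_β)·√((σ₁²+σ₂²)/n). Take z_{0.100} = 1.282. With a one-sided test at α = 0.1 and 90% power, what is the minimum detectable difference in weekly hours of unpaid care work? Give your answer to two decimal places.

Minimum detectable difference ≈ 2.42 hours

δ = (z_α + z_β) · √((σ₁²+σ₂²)/n)
  = (1.282 + 1.282) · √(50/56)
  = 2.564 · √0.89286
  = 2.564 · 0.9449
  = 2.4228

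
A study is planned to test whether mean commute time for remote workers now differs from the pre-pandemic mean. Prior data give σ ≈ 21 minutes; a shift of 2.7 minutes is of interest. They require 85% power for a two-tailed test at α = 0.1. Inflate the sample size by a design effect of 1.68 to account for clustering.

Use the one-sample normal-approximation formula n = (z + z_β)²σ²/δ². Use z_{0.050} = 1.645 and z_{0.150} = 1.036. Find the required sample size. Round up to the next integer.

n = (z_{α/2} + z_β)² · σ² / δ²
  = (1.645 + 1.036)² · 21² / 2.7²
  = 7.1878 · 441 / 7.29
  = 434.82
Design effect: 1.68 × 434.82 = 730.49.
Round up → n = 731.

n = 731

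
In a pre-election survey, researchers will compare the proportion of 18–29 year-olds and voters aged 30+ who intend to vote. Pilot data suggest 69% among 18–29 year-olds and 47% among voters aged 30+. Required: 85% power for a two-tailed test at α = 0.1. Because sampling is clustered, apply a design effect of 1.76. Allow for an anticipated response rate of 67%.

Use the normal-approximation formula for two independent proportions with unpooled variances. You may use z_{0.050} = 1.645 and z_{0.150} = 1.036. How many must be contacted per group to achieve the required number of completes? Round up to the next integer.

n = 181 per group

n = (z_{α/2} + z_β)² · [p₁(1−p₁) + p₂(1−p₂)] / (p₁ − p₂)²
  = (1.645 + 1.036)² · (0.69·0.31 + 0.47·0.53) / (0.22)²
  = (2.681)² · (0.2139 + 0.2491) / 0.0484
  = 7.1878 · 0.4630 / 0.0484
  = 68.76
Design effect: 1.76 × 68.76 = 121.02.
Adjust for 67% response: 121.02 / 0.67 = 180.62.
Round up → n = 181 per group.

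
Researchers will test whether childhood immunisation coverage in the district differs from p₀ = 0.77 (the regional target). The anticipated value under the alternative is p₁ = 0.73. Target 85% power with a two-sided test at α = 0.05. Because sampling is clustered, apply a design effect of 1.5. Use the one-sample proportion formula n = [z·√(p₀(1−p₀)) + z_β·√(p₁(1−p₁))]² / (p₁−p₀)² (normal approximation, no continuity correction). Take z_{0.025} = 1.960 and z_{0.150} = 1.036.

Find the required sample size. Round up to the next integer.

n = [z_{α/2}·√(p₀q₀) + z_β·√(p₁q₁)]² / (p₁ − p₀)²
  = [1.960·√(0.77·0.23) + 1.036·√(0.73·0.27)]² / (-0.04)²
  = [1.960·0.4208 + 1.036·0.4440]² / 0.0016
  = [1.2848]² / 0.0016
  = 1031.65
Design effect: 1.5 × 1031.65 = 1547.48.
Round up → n = 1548.

n = 1548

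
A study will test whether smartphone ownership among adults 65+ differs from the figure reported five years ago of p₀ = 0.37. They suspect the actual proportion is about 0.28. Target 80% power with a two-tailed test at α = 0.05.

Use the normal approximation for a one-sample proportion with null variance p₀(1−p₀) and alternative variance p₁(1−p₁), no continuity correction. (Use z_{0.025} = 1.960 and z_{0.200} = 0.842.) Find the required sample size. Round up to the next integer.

n = [z_{α/2}·√(p₀q₀) + z_β·√(p₁q₁)]² / (p₁ − p₀)²
  = [1.960·√(0.37·0.63) + 0.842·√(0.28·0.72)]² / (-0.09)²
  = [1.960·0.4828 + 0.842·0.4490]² / 0.0081
  = [1.3244]² / 0.0081
  = 216.53
Round up → n = 217.

n = 217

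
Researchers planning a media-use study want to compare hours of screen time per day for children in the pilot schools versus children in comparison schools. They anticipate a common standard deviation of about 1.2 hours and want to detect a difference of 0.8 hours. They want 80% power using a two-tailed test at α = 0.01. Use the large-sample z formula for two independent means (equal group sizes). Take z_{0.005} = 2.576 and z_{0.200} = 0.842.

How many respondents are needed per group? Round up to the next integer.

n = (z_{α/2} + z_β)² · (σ₁² + σ₂²) / δ²
  = (2.576 + 0.842)² · (2·1.2² = 2.88) / 0.8²
  = 11.6827 · 2.88 / 0.64
  = 52.57
Round up → n = 53 per group.

n = 53 per group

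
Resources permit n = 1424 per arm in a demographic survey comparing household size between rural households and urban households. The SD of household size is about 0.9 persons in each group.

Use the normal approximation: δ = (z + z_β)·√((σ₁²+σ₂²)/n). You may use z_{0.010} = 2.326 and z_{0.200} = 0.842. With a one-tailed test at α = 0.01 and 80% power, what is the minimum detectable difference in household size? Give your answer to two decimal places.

δ = (z_α + z_β) · √((σ₁²+σ₂²)/n)
  = (2.326 + 0.842) · √(1.62/1424)
  = 3.168 · √0.00114
  = 3.168 · 0.0337
  = 0.1069

Minimum detectable difference ≈ 0.11 persons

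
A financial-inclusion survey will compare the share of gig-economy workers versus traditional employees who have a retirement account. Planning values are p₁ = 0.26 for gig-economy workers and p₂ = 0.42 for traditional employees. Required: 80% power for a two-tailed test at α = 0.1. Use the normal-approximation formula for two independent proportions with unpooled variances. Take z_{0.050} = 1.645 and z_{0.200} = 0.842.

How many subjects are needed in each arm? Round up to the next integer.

n = (z_{α/2} + z_β)² · [p₁(1−p₁) + p₂(1−p₂)] / (p₁ − p₂)²
  = (1.645 + 0.842)² · (0.26·0.74 + 0.42·0.58) / (-0.16)²
  = (2.487)² · (0.1924 + 0.2436) / 0.0256
  = 6.1852 · 0.4360 / 0.0256
  = 105.34
Round up → n = 106 per group.

n = 106 per group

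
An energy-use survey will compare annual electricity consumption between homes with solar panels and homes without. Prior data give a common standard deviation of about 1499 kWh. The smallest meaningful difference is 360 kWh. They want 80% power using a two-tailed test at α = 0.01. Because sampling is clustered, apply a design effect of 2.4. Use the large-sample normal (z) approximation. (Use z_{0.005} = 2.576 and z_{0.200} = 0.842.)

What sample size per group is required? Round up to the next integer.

n = (z_{α/2} + z_β)² · (σ₁² + σ₂²) / δ²
  = (2.576 + 0.842)² · (2·1499² = 4494002) / 360²
  = 11.6827 · 4494002 / 129600
  = 405.11
Design effect: 2.4 × 405.11 = 972.26.
Round up → n = 973 per group.

n = 973 per group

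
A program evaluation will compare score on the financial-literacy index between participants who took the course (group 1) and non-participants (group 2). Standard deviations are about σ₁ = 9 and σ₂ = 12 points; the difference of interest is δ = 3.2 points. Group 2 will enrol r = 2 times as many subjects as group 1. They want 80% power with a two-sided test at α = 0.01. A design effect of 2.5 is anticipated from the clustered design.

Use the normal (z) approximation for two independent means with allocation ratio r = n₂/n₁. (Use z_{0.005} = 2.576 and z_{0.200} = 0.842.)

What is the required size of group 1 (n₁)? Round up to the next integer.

n₁ = (z_{α/2} + z_β)² · (σ₁² + σ₂²/r) / δ²
   = (2.576 + 0.842)² · (9² + 12²/2) / 3.2²
   = 11.6827 · (81 + 72) / 10.24
   = 11.6827 · 153 / 10.24
   = 174.56
Design effect: 2.5 × 174.56 = 436.39.
Round up → n₁ = 437; n₂ = r·n₁ = 2 × 437 = 874.

n₁ = 437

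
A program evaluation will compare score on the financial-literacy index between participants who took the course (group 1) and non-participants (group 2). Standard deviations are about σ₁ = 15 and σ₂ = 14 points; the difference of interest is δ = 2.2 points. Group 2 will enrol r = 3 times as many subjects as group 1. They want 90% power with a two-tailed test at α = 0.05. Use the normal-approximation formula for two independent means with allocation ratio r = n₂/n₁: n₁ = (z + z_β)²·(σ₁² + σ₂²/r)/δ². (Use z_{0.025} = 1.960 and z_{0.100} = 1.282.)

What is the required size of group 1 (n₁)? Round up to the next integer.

n₁ = 631

n₁ = (z_{α/2} + z_β)² · (σ₁² + σ₂²/r) / δ²
   = (1.960 + 1.282)² · (15² + 14²/3) / 2.2²
   = 10.5106 · (225 + 65.3333) / 4.84
   = 10.5106 · 290.3333 / 4.84
   = 630.49
Round up → n₁ = 631; n₂ = r·n₁ = 3 × 631 = 1893.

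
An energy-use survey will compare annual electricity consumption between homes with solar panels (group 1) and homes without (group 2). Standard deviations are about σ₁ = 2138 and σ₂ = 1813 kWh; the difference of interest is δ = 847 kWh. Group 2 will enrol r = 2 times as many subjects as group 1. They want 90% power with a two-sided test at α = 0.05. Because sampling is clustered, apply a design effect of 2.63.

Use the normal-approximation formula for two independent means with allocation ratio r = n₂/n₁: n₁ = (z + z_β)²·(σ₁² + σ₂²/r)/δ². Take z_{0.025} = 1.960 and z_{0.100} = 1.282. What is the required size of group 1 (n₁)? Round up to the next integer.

n₁ = (z_{α/2} + z_β)² · (σ₁² + σ₂²/r) / δ²
   = (1.960 + 1.282)² · (2138² + 1813²/2) / 847²
   = 10.5106 · (4571044 + 1643484.5) / 717409
   = 10.5106 · 6214528.5 / 717409
   = 91.05
Design effect: 2.63 × 91.05 = 239.45.
Round up → n₁ = 240; n₂ = r·n₁ = 2 × 240 = 480.

n₁ = 240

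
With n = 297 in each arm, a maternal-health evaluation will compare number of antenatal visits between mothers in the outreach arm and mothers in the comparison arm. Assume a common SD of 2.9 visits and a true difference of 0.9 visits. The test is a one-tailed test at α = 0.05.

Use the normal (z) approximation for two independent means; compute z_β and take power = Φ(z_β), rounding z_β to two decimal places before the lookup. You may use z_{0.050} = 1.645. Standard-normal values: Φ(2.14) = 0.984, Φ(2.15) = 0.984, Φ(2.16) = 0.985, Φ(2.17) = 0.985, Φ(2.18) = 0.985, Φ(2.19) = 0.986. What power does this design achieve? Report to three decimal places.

Power ≈ 0.984

z_β = δ·√(n/(σ₁²+σ₂²)) − z_α
    = 0.9 · √(297/16.82) − 1.645
    = 0.9 · 4.20209 − 1.645
    = 3.7819 − 1.645 = 2.1369 → 2.14
Power = Φ(2.14) = 0.984.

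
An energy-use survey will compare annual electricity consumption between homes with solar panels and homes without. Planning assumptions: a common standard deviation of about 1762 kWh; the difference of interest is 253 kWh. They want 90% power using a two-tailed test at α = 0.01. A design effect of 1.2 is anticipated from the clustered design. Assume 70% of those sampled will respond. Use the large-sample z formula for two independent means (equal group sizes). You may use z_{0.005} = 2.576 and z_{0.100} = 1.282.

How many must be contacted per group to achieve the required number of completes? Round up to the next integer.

n = (z_{α/2} + z_β)² · (σ₁² + σ₂²) / δ²
  = (2.576 + 1.282)² · (2·1762² = 6209288) / 253²
  = 14.8842 · 6209288 / 64009
  = 1443.86
Design effect: 1.2 × 1443.86 = 1732.63.
Adjust for 70% response: 1732.63 / 0.70 = 2475.19.
Round up → n = 2476 per group.

n = 2476 per group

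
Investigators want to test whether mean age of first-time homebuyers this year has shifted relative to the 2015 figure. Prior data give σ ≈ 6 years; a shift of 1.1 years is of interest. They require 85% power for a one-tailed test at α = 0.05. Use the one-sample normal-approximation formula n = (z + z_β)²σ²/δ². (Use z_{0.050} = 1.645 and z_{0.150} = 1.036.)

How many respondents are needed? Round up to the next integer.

n = 214

n = (z_α + z_β)² · σ² / δ²
  = (1.645 + 1.036)² · 6² / 1.1²
  = 7.1878 · 36 / 1.21
  = 213.85
Round up → n = 214.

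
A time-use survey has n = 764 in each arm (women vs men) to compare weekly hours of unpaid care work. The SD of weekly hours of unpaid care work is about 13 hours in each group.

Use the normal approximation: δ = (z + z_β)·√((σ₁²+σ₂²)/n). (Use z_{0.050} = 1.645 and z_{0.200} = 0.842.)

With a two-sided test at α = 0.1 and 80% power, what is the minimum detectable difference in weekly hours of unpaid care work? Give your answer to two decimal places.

Minimum detectable difference ≈ 1.65 hours

δ = (z_{α/2} + z_β) · √((σ₁²+σ₂²)/n)
  = (1.645 + 0.842) · √(338/764)
  = 2.487 · √0.44241
  = 2.487 · 0.6651
  = 1.6542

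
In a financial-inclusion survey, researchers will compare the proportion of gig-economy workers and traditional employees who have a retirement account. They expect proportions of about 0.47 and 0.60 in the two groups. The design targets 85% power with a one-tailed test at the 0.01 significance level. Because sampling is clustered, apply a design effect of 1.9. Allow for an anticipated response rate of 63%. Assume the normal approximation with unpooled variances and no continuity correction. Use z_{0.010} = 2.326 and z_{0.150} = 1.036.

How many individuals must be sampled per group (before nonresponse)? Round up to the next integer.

n = 987 per group

n = (z_α + z_β)² · [p₁(1−p₁) + p₂(1−p₂)] / (p₁ − p₂)²
  = (2.326 + 1.036)² · (0.47·0.53 + 0.60·0.40) / (-0.13)²
  = (3.362)² · (0.2491 + 0.2400) / 0.0169
  = 11.3030 · 0.4891 / 0.0169
  = 327.12
Design effect: 1.9 × 327.12 = 621.53.
Adjust for 63% response: 621.53 / 0.63 = 986.55.
Round up → n = 987 per group.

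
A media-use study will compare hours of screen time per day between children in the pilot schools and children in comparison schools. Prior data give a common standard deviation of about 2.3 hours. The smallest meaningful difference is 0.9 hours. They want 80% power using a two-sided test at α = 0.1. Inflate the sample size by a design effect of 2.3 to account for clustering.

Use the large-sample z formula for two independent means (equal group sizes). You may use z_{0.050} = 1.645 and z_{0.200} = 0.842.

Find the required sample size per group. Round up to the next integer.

n = 186 per group

n = (z_{α/2} + z_β)² · (σ₁² + σ₂²) / δ²
  = (1.645 + 0.842)² · (2·2.3² = 10.58) / 0.9²
  = 6.1852 · 10.58 / 0.81
  = 80.79
Design effect: 2.3 × 80.79 = 185.81.
Round up → n = 186 per group.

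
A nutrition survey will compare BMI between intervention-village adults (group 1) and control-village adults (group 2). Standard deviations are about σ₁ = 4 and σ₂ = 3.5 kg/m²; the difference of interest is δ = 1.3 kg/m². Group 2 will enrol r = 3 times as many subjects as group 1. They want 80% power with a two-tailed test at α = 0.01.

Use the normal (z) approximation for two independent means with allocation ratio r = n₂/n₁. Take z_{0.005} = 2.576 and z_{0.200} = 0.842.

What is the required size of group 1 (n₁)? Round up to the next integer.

n₁ = (z_{α/2} + z_β)² · (σ₁² + σ₂²/r) / δ²
   = (2.576 + 0.842)² · (4² + 3.5²/3) / 1.3²
   = 11.6827 · (16 + 4.0833) / 1.69
   = 11.6827 · 20.0833 / 1.69
   = 138.83
Round up → n₁ = 139; n₂ = r·n₁ = 3 × 139 = 417.

n₁ = 139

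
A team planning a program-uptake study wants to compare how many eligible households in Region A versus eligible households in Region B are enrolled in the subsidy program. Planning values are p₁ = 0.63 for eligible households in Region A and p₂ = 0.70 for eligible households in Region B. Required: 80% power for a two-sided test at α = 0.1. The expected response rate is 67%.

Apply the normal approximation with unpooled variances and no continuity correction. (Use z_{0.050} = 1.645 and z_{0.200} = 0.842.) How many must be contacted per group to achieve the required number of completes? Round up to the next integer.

n = 835 per group

n = (z_{α/2} + z_β)² · [p₁(1−p₁) + p₂(1−p₂)] / (p₁ − p₂)²
  = (1.645 + 0.842)² · (0.63·0.37 + 0.70·0.30) / (-0.07)²
  = (2.487)² · (0.2331 + 0.2100) / 0.0049
  = 6.1852 · 0.4431 / 0.0049
  = 559.32
Adjust for 67% response: 559.32 / 0.67 = 834.80.
Round up → n = 835 per group.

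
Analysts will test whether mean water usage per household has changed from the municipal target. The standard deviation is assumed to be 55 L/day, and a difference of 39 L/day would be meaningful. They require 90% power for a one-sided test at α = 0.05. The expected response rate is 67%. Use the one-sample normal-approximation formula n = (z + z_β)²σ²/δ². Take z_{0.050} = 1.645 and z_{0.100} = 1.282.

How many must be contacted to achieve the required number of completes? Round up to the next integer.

n = (z_α + z_β)² · σ² / δ²
  = (1.645 + 1.282)² · 55² / 39²
  = 8.5673 · 3025 / 1521
  = 17.04
Adjust for 67% response: 17.04 / 0.67 = 25.43.
Round up → n = 26.

n = 26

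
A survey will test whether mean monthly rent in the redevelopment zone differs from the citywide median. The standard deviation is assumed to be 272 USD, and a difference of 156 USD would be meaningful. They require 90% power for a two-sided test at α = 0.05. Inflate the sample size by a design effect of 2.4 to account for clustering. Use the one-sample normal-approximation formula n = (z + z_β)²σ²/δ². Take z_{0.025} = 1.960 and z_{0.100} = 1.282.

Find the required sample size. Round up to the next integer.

n = (z_{α/2} + z_β)² · σ² / δ²
  = (1.960 + 1.282)² · 272² / 156²
  = 10.5106 · 73984 / 24336
  = 31.95
Design effect: 2.4 × 31.95 = 76.69.
Round up → n = 77.

n = 77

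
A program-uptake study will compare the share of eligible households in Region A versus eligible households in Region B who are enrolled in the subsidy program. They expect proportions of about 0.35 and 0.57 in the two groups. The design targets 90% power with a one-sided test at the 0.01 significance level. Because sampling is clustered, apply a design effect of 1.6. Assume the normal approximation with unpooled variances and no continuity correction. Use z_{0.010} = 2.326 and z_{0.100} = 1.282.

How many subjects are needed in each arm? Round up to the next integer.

n = (z_α + z_β)² · [p₁(1−p₁) + p₂(1−p₂)] / (p₁ − p₂)²
  = (2.326 + 1.282)² · (0.35·0.65 + 0.57·0.43) / (-0.22)²
  = (3.608)² · (0.2275 + 0.2451) / 0.0484
  = 13.0177 · 0.4726 / 0.0484
  = 127.11
Design effect: 1.6 × 127.11 = 203.38.
Round up → n = 204 per group.

n = 204 per group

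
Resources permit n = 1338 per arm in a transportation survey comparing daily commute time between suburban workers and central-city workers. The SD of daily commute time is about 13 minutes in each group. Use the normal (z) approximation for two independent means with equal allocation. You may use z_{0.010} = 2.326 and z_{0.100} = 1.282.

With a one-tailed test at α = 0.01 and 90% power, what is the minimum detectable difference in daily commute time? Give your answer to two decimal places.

Minimum detectable difference ≈ 1.81 minutes

δ = (z_α + z_β) · √((σ₁²+σ₂²)/n)
  = (2.326 + 1.282) · √(338/1338)
  = 3.608 · √0.25262
  = 3.608 · 0.5026
  = 1.8134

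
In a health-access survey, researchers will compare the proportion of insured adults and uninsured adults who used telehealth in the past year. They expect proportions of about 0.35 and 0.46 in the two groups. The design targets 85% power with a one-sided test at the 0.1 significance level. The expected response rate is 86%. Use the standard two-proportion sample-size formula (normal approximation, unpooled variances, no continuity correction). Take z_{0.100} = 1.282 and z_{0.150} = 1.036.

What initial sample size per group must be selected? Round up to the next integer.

n = 246 per group

n = (z_α + z_β)² · [p₁(1−p₁) + p₂(1−p₂)] / (p₁ − p₂)²
  = (1.282 + 1.036)² · (0.35·0.65 + 0.46·0.54) / (-0.11)²
  = (2.318)² · (0.2275 + 0.2484) / 0.0121
  = 5.3731 · 0.4759 / 0.0121
  = 211.33
Adjust for 86% response: 211.33 / 0.86 = 245.73.
Round up → n = 246 per group.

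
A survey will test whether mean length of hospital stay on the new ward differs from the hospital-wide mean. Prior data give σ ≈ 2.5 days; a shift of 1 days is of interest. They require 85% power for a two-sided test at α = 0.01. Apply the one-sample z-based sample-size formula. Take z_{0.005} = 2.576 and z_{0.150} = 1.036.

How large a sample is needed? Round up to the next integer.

n = (z_{α/2} + z_β)² · σ² / δ²
  = (2.576 + 1.036)² · 2.5² / 1²
  = 13.0465 · 6.25 / 1
  = 81.54
Round up → n = 82.

n = 82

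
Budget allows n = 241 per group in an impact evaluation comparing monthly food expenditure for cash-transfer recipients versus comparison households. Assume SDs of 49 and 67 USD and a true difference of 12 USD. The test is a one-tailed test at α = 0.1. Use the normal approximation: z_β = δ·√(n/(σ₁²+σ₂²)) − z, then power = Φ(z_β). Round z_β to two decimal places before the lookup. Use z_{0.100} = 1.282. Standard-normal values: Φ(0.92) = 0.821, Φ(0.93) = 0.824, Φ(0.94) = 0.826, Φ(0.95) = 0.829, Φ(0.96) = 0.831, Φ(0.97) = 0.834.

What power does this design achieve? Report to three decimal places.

z_β = δ·√(n/(σ₁²+σ₂²)) − z_α
    = 12 · √(241/6890) − 1.282
    = 12 · 0.18702 − 1.282
    = 2.2443 − 1.282 = 0.9623 → 0.96
Power = Φ(0.96) = 0.831.

Power ≈ 0.831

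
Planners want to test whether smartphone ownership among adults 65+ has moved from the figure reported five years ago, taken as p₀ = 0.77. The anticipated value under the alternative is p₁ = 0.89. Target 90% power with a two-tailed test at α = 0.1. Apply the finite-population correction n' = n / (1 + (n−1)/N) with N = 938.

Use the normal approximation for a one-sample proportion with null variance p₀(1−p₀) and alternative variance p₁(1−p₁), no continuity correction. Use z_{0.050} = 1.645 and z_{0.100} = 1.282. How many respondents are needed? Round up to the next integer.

n = [z_{α/2}·√(p₀q₀) + z_β·√(p₁q₁)]² / (p₁ − p₀)²
  = [1.645·√(0.77·0.23) + 1.282·√(0.89·0.11)]² / (0.12)²
  = [1.645·0.4208 + 1.282·0.3129]² / 0.0144
  = [1.0934]² / 0.0144
  = 83.02
Finite-population correction (N = 938): 83.02 / (1 + (83.02 − 1)/938) = 76.35.
Round up → n = 77.

n = 77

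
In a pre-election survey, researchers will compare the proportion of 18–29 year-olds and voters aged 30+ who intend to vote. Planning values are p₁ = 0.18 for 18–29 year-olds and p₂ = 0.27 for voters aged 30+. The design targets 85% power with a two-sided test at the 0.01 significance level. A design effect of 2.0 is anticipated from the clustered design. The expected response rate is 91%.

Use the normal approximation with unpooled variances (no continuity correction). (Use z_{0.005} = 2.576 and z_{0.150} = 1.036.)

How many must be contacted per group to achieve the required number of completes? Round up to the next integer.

n = 1221 per group

n = (z_{α/2} + z_β)² · [p₁(1−p₁) + p₂(1−p₂)] / (p₁ − p₂)²
  = (2.576 + 1.036)² · (0.18·0.82 + 0.27·0.73) / (-0.09)²
  = (3.612)² · (0.1476 + 0.1971) / 0.0081
  = 13.0465 · 0.3447 / 0.0081
  = 555.20
Design effect: 2.0 × 555.20 = 1110.41.
Adjust for 91% response: 1110.41 / 0.91 = 1220.23.
Round up → n = 1221 per group.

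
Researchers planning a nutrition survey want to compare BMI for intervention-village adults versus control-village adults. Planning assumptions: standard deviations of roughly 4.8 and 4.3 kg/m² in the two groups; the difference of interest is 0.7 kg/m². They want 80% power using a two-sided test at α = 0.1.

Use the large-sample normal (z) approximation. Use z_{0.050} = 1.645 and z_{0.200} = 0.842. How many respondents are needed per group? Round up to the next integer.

n = (z_{α/2} + z_β)² · (σ₁² + σ₂²) / δ²
  = (1.645 + 0.842)² · (4.8² + 4.3² = 41.53) / 0.7²
  = 6.1852 · 41.53 / 0.49
  = 524.22
Round up → n = 525 per group.

n = 525 per group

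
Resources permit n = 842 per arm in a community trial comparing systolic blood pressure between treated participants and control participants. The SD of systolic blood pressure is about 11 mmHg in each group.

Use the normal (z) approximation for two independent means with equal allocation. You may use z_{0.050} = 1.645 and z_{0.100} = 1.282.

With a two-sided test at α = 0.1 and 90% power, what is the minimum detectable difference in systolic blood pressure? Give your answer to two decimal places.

δ = (z_{α/2} + z_β) · √((σ₁²+σ₂²)/n)
  = (1.645 + 1.282) · √(242/842)
  = 2.927 · √0.28741
  = 2.927 · 0.5361
  = 1.5692

Minimum detectable difference ≈ 1.57 mmHg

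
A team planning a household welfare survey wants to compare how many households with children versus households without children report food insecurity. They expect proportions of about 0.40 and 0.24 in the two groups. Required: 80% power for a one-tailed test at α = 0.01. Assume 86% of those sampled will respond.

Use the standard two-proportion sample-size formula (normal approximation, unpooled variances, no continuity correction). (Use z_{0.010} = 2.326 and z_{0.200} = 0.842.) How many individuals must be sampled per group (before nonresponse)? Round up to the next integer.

n = (z_α + z_β)² · [p₁(1−p₁) + p₂(1−p₂)] / (p₁ − p₂)²
  = (2.326 + 0.842)² · (0.40·0.60 + 0.24·0.76) / (0.16)²
  = (3.168)² · (0.2400 + 0.1824) / 0.0256
  = 10.0362 · 0.4224 / 0.0256
  = 165.60
Adjust for 86% response: 165.60 / 0.86 = 192.56.
Round up → n = 193 per group.

n = 193 per group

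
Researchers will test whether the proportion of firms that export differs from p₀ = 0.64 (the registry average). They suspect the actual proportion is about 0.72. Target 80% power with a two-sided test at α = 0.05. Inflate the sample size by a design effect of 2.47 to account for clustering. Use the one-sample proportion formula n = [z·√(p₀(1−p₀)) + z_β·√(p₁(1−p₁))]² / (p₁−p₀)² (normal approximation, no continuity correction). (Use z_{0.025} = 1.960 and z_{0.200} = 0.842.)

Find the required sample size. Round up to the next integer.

n = [z_{α/2}·√(p₀q₀) + z_β·√(p₁q₁)]² / (p₁ − p₀)²
  = [1.960·√(0.64·0.36) + 0.842·√(0.72·0.28)]² / (0.08)²
  = [1.960·0.4800 + 0.842·0.4490]² / 0.0064
  = [1.3189]² / 0.0064
  = 271.78
Design effect: 2.47 × 271.78 = 671.29.
Round up → n = 672.

n = 672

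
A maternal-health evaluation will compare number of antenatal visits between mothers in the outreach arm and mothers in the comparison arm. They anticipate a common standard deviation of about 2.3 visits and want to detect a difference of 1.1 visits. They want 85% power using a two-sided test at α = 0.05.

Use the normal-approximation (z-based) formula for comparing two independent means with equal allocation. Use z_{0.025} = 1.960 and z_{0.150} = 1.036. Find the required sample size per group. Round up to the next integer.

n = 79 per group

n = (z_{α/2} + z_β)² · (σ₁² + σ₂²) / δ²
  = (1.960 + 1.036)² · (2·2.3² = 10.58) / 1.1²
  = 8.9760 · 10.58 / 1.21
  = 78.48
Round up → n = 79 per group.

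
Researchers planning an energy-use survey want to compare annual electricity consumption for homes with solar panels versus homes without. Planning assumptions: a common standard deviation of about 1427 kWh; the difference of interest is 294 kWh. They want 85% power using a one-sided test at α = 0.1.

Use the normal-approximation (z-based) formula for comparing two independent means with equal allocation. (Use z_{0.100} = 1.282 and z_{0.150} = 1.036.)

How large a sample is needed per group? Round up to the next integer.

n = (z_α + z_β)² · (σ₁² + σ₂²) / δ²
  = (1.282 + 1.036)² · (2·1427² = 4072658) / 294²
  = 5.3731 · 4072658 / 86436
  = 253.17
Round up → n = 254 per group.

n = 254 per group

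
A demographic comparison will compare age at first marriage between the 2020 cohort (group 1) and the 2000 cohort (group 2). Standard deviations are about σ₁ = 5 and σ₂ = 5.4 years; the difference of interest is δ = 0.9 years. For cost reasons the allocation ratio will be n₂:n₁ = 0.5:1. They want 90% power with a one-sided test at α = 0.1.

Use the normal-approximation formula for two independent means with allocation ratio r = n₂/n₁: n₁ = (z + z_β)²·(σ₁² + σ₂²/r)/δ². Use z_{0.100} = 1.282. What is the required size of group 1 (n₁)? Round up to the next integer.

n₁ = (z_α + z_β)² · (σ₁² + σ₂²/r) / δ²
   = (1.282 + 1.282)² · (5² + 5.4²/0.5) / 0.9²
   = 6.5741 · (25 + 58.32) / 0.81
   = 6.5741 · 83.32 / 0.81
   = 676.24
Round up → n₁ = 677; n₂ = r·n₁ = 0.5 × 677 = 339.

n₁ = 677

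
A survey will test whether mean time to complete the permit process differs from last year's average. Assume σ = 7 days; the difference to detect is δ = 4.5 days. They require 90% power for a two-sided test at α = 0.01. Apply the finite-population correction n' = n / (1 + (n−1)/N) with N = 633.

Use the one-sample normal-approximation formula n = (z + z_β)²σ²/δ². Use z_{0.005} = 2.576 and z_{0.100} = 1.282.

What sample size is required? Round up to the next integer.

n = (z_{α/2} + z_β)² · σ² / δ²
  = (2.576 + 1.282)² · 7² / 4.5²
  = 14.8842 · 49 / 20.25
  = 36.02
Finite-population correction (N = 633): 36.02 / (1 + (36.02 − 1)/633) = 34.13.
Round up → n = 35.

n = 35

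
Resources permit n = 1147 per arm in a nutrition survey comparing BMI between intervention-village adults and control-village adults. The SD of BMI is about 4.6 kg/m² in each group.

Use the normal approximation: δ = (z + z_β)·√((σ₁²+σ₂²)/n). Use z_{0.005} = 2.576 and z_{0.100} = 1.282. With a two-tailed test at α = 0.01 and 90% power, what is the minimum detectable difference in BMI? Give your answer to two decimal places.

δ = (z_{α/2} + z_β) · √((σ₁²+σ₂²)/n)
  = (2.576 + 1.282) · √(42.32/1147)
  = 3.858 · √0.0369
  = 3.858 · 0.1921
  = 0.7411

Minimum detectable difference ≈ 0.74 kg/m²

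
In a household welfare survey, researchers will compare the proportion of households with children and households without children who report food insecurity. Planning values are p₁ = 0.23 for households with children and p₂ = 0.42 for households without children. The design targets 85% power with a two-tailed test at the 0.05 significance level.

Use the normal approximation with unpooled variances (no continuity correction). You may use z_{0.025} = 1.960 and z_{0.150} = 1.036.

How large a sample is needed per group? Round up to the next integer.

n = 105 per group

n = (z_{α/2} + z_β)² · [p₁(1−p₁) + p₂(1−p₂)] / (p₁ − p₂)²
  = (1.960 + 1.036)² · (0.23·0.77 + 0.42·0.58) / (-0.19)²
  = (2.996)² · (0.1771 + 0.2436) / 0.0361
  = 8.9760 · 0.4207 / 0.0361
  = 104.60
Round up → n = 105 per group.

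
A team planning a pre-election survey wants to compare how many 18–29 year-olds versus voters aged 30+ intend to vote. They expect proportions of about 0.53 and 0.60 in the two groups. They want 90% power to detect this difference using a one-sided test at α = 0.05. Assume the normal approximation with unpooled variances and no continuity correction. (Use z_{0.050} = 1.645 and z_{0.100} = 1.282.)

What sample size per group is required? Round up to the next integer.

n = 856 per group

n = (z_α + z_β)² · [p₁(1−p₁) + p₂(1−p₂)] / (p₁ − p₂)²
  = (1.645 + 1.282)² · (0.53·0.47 + 0.60·0.40) / (-0.07)²
  = (2.927)² · (0.2491 + 0.2400) / 0.0049
  = 8.5673 · 0.4891 / 0.0049
  = 855.16
Round up → n = 856 per group.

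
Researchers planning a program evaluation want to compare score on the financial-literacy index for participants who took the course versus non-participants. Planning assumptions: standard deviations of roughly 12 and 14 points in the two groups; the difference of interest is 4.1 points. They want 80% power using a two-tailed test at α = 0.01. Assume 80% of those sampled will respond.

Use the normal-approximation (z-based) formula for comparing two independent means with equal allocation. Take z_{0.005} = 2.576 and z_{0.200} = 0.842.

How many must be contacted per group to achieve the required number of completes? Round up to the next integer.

n = (z_{α/2} + z_β)² · (σ₁² + σ₂²) / δ²
  = (2.576 + 0.842)² · (12² + 14² = 340) / 4.1²
  = 11.6827 · 340 / 16.81
  = 236.30
Adjust for 80% response: 236.30 / 0.80 = 295.37.
Round up → n = 296 per group.

n = 296 per group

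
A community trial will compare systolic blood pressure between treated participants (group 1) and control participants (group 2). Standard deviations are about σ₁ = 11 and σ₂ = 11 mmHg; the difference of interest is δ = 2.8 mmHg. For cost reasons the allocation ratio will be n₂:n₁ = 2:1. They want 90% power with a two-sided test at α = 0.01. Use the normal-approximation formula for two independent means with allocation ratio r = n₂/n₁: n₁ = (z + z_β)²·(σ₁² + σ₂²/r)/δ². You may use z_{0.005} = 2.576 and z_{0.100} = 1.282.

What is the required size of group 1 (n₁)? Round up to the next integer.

n₁ = (z_{α/2} + z_β)² · (σ₁² + σ₂²/r) / δ²
   = (2.576 + 1.282)² · (11² + 11²/2) / 2.8²
   = 14.8842 · (121 + 60.5) / 7.84
   = 14.8842 · 181.5 / 7.84
   = 344.58
Round up → n₁ = 345; n₂ = r·n₁ = 2 × 345 = 690.

n₁ = 345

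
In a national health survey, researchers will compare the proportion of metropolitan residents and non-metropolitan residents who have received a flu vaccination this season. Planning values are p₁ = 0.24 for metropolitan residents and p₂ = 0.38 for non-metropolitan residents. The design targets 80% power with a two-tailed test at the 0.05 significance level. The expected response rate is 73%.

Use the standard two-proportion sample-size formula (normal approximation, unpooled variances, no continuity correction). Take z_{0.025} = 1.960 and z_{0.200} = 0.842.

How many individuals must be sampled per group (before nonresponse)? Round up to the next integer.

n = (z_{α/2} + z_β)² · [p₁(1−p₁) + p₂(1−p₂)] / (p₁ − p₂)²
  = (1.960 + 0.842)² · (0.24·0.76 + 0.38·0.62) / (-0.14)²
  = (2.802)² · (0.1824 + 0.2356) / 0.0196
  = 7.8512 · 0.4180 / 0.0196
  = 167.44
Adjust for 73% response: 167.44 / 0.73 = 229.37.
Round up → n = 230 per group.

n = 230 per group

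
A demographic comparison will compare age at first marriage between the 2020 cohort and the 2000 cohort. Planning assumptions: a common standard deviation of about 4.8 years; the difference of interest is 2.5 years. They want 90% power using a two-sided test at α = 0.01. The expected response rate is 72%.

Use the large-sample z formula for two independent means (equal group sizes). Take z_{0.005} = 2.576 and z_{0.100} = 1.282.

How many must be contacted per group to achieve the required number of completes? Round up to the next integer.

n = (z_{α/2} + z_β)² · (σ₁² + σ₂²) / δ²
  = (2.576 + 1.282)² · (2·4.8² = 46.08) / 2.5²
  = 14.8842 · 46.08 / 6.25
  = 109.74
Adjust for 72% response: 109.74 / 0.72 = 152.41.
Round up → n = 153 per group.

n = 153 per group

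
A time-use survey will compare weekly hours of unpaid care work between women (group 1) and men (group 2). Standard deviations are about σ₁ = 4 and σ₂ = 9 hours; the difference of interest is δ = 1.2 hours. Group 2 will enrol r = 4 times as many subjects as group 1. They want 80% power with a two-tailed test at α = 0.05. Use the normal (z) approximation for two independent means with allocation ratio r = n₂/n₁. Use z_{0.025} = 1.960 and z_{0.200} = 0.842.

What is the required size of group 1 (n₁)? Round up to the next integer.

n₁ = 198

n₁ = (z_{α/2} + z_β)² · (σ₁² + σ₂²/r) / δ²
   = (1.960 + 0.842)² · (4² + 9²/4) / 1.2²
   = 7.8512 · (16 + 20.25) / 1.44
   = 7.8512 · 36.25 / 1.44
   = 197.64
Round up → n₁ = 198; n₂ = r·n₁ = 4 × 198 = 792.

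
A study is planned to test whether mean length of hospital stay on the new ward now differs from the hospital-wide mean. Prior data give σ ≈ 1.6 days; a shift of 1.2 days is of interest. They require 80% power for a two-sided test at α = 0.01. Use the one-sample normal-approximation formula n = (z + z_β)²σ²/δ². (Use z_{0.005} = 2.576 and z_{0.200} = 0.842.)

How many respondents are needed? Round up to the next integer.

n = 21

n = (z_{α/2} + z_β)² · σ² / δ²
  = (2.576 + 0.842)² · 1.6² / 1.2²
  = 11.6827 · 2.56 / 1.44
  = 20.77
Round up → n = 21.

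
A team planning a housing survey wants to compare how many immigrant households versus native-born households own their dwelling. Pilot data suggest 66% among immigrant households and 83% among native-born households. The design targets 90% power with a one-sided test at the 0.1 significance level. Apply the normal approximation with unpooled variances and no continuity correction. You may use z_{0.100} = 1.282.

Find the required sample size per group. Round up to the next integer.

n = 84 per group

n = (z_α + z_β)² · [p₁(1−p₁) + p₂(1−p₂)] / (p₁ − p₂)²
  = (1.282 + 1.282)² · (0.66·0.34 + 0.83·0.17) / (-0.17)²
  = (2.564)² · (0.2244 + 0.1411) / 0.0289
  = 6.5741 · 0.3655 / 0.0289
  = 83.14
Round up → n = 84 per group.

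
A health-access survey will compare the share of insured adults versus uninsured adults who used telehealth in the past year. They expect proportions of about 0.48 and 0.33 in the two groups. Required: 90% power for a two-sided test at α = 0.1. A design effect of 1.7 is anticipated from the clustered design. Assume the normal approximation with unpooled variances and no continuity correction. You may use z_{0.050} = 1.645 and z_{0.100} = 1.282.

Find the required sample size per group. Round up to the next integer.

n = 305 per group

n = (z_{α/2} + z_β)² · [p₁(1−p₁) + p₂(1−p₂)] / (p₁ − p₂)²
  = (1.645 + 1.282)² · (0.48·0.52 + 0.33·0.67) / (0.15)²
  = (2.927)² · (0.2496 + 0.2211) / 0.0225
  = 8.5673 · 0.4707 / 0.0225
  = 179.23
Design effect: 1.7 × 179.23 = 304.69.
Round up → n = 305 per group.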